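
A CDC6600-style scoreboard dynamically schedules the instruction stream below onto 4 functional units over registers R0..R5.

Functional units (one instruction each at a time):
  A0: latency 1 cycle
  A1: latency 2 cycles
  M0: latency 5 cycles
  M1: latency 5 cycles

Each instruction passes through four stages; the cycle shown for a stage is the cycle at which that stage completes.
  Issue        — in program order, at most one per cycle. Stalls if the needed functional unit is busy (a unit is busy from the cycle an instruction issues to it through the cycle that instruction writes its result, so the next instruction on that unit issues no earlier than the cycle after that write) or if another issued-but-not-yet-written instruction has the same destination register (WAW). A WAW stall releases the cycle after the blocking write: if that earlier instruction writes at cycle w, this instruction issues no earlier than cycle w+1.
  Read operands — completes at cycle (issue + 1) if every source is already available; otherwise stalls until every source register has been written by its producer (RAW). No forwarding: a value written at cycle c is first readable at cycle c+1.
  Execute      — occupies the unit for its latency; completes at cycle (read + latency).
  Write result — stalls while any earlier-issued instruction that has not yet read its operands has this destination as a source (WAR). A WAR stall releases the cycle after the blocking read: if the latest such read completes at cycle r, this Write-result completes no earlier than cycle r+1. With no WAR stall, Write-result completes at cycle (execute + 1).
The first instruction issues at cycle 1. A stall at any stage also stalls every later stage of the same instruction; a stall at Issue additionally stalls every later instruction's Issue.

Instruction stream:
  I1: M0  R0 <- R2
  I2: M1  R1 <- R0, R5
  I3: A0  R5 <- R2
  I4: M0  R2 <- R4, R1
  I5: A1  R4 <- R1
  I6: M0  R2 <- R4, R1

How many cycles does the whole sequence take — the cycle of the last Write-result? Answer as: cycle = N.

cycle = 30

cycle 1: issue I1 (M0)
cycle 2: I1 read-ops, issue I2 (M1)
cycle 3: issue I3 (A0)
cycle 4: I3 read-ops
cycle 5: I3 finished on A0
cycle 7: I1 finished on M0
cycle 8: I1→R0
cycle 9: I2 read-ops, issue I4 (M0)
cycle 10: I3→R5, issue I5 (A1)
cycle 14: I2 finished on M1
cycle 15: I2→R1
cycle 16: I4 read-ops, I5 read-ops
cycle 18: I5 finished on A1
cycle 19: I5→R4
cycle 21: I4 finished on M0
cycle 22: I4→R2
cycle 23: issue I6 (M0)
cycle 24: I6 read-ops
cycle 29: I6 finished on M0
cycle 30: I6→R2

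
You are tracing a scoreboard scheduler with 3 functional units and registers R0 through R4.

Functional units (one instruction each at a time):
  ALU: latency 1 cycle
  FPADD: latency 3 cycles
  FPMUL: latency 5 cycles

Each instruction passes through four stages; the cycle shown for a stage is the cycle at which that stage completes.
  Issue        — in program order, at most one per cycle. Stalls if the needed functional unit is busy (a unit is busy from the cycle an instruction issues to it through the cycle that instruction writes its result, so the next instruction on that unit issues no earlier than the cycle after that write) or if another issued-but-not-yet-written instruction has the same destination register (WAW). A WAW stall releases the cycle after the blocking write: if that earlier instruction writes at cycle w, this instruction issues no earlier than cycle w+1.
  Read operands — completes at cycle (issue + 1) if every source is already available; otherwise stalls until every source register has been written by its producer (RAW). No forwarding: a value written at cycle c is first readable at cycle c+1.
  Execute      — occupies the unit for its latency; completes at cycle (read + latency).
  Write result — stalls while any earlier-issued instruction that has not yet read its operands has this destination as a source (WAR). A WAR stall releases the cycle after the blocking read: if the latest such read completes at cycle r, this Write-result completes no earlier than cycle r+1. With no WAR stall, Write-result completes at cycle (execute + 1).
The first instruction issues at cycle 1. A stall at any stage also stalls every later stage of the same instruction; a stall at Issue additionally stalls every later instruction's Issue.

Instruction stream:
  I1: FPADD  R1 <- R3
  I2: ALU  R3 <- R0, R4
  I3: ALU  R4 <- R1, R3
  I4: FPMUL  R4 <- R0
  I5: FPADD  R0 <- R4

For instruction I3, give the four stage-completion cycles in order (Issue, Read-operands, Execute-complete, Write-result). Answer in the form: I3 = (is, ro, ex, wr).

I3 = (6, 7, 8, 9)

I1 -> (1, 2, 5, 6)
I2 -> (2, 3, 4, 5)
I3 -> (6, 7, 8, 9)  // struct: ALU busy until I2 writes@5
I4 -> (10, 11, 16, 17)  // WAW R4: wait I3 write@9
I5 -> (11, 18, 21, 22)  // RAW R4: wait I4 write@17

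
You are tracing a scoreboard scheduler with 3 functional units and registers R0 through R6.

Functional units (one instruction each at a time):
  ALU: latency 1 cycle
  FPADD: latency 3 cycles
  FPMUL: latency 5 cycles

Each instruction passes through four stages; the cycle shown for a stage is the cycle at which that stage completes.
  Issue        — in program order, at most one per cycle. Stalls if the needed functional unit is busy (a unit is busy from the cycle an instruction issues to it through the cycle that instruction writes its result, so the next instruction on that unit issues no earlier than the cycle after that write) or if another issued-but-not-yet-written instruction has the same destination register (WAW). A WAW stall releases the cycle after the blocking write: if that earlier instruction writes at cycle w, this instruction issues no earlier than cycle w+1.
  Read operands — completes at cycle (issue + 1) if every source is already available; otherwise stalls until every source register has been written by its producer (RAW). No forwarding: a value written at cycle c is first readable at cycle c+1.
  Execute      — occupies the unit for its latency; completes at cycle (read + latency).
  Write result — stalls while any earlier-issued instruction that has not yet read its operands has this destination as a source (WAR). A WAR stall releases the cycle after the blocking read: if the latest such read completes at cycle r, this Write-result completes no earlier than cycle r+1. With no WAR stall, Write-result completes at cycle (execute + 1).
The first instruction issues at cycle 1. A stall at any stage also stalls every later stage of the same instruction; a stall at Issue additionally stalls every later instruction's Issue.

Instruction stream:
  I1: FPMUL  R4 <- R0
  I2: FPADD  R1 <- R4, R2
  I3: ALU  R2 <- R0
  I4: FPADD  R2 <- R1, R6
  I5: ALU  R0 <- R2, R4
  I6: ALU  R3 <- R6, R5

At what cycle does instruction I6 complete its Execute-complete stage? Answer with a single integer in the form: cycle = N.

1) issue 1, read 2, done 7, write 8
2) issue 2, read 9, done 12, write 13  <RAW R4: wait I1 write@8>
3) issue 3, read 4, done 5, write 10  <WAR R2: wait I2 read@9>
4) issue 14, read 15, done 18, write 19  <struct: FPADD busy until I2 writes@13>
5) issue 15, read 20, done 21, write 22  <RAW R2: wait I4 write@19>
6) issue 23, read 24, done 25, write 26  <struct: ALU busy until I5 writes@22>

cycle = 25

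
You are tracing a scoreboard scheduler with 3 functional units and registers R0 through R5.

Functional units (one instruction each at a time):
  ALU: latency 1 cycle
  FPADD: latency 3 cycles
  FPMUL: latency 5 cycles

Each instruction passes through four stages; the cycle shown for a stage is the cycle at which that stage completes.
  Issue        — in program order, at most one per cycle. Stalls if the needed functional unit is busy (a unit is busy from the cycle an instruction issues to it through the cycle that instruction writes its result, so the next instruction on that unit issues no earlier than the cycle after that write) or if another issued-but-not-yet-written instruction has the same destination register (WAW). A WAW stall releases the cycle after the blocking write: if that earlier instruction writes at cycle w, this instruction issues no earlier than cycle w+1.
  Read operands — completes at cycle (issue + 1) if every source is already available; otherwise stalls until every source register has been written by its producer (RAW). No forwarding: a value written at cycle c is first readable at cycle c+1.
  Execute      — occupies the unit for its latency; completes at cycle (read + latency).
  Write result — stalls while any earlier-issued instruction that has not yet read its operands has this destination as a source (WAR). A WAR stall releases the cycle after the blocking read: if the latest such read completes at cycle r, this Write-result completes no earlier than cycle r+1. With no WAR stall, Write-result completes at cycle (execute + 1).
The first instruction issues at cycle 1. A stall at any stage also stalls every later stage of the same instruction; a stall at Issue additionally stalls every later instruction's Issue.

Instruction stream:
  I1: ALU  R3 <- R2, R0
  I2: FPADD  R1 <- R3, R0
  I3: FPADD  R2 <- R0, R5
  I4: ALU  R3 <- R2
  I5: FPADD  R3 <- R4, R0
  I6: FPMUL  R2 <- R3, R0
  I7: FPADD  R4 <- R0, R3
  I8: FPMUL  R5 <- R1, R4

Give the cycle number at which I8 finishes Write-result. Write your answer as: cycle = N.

cycle = 39

[1] I1→ALU
[2] I1 RO | I2→FPADD
[3] I1 EX
[4] I1 WR R3
[5] I2 RO
[8] I2 EX
[9] I2 WR R1
[10] I3→FPADD
[11] I3 RO | I4→ALU
[14] I3 EX
[15] I3 WR R2
[16] I4 RO
[17] I4 EX
[18] I4 WR R3
[19] I5→FPADD
[20] I5 RO | I6→FPMUL
[23] I5 EX
[24] I5 WR R3
[25] I6 RO | I7→FPADD
[26] I7 RO
[29] I7 EX
[30] I6 EX | I7 WR R4
[31] I6 WR R2
[32] I8→FPMUL
[33] I8 RO
[38] I8 EX
[39] I8 WR R5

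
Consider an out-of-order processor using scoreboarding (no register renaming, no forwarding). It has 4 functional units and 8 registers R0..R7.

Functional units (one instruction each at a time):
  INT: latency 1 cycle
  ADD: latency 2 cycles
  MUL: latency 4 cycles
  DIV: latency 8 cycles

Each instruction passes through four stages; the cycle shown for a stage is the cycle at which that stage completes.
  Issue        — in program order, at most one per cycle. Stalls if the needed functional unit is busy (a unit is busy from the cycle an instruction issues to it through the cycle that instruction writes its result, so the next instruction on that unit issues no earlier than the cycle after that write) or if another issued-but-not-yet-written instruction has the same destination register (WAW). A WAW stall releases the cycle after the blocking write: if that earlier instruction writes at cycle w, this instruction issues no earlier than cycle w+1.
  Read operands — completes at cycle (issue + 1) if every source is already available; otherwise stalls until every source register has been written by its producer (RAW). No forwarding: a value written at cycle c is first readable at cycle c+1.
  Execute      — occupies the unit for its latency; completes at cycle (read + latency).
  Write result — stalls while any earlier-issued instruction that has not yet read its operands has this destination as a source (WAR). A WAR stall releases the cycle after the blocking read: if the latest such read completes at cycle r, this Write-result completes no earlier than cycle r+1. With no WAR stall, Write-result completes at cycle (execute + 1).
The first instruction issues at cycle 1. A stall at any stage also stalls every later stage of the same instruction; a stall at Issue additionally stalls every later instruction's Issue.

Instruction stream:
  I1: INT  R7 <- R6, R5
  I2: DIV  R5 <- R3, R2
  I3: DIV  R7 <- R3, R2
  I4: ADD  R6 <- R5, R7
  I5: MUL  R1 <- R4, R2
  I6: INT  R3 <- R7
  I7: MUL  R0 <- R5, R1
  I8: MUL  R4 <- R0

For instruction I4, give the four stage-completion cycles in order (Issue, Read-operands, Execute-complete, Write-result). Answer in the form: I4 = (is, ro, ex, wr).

I4 = (14, 24, 26, 27)

[I1] 1/2/3/4
[I2] 2/3/11/12
[I3] 13/14/22/23  (struct: DIV busy until I2 writes@12)
[I4] 14/24/26/27  (RAW R7: wait I3 write@23)
[I5] 15/16/20/21
[I6] 16/24/25/26  (RAW R7: wait I3 write@23)
[I7] 22/23/27/28  (struct: MUL busy until I5 writes@21)
[I8] 29/30/34/35  (struct: MUL busy until I7 writes@28)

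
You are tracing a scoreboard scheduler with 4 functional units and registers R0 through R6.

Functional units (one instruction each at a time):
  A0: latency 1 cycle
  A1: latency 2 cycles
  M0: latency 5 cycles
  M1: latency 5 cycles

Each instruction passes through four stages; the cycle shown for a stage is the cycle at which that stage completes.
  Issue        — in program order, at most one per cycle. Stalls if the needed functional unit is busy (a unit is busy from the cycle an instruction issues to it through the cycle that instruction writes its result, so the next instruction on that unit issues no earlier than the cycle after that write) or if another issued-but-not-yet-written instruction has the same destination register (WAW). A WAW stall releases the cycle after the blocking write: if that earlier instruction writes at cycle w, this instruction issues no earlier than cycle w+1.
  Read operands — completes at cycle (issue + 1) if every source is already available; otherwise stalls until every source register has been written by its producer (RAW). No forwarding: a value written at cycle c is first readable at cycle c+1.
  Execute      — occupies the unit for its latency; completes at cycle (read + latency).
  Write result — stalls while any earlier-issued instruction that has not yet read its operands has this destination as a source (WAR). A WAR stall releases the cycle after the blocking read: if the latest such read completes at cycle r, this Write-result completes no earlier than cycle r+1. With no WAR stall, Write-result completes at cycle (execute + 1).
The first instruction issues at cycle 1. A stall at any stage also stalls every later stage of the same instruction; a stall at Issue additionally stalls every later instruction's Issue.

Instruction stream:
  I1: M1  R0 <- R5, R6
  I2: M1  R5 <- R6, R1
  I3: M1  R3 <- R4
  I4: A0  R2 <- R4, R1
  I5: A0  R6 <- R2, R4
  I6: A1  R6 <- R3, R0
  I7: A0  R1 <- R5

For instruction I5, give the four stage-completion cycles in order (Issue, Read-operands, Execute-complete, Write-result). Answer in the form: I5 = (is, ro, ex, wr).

I5 = (22, 23, 24, 25)

  I1 | 1 | 2 | 7 | 8
  I2 | 9 | 10 | 15 | 16   struct: M1 busy until I1 writes@8
  I3 | 17 | 18 | 23 | 24   struct: M1 busy until I2 writes@16
  I4 | 18 | 19 | 20 | 21
  I5 | 22 | 23 | 24 | 25   struct: A0 busy until I4 writes@21
  I6 | 26 | 27 | 29 | 30   WAW R6: wait I5 write@25
  I7 | 27 | 28 | 29 | 30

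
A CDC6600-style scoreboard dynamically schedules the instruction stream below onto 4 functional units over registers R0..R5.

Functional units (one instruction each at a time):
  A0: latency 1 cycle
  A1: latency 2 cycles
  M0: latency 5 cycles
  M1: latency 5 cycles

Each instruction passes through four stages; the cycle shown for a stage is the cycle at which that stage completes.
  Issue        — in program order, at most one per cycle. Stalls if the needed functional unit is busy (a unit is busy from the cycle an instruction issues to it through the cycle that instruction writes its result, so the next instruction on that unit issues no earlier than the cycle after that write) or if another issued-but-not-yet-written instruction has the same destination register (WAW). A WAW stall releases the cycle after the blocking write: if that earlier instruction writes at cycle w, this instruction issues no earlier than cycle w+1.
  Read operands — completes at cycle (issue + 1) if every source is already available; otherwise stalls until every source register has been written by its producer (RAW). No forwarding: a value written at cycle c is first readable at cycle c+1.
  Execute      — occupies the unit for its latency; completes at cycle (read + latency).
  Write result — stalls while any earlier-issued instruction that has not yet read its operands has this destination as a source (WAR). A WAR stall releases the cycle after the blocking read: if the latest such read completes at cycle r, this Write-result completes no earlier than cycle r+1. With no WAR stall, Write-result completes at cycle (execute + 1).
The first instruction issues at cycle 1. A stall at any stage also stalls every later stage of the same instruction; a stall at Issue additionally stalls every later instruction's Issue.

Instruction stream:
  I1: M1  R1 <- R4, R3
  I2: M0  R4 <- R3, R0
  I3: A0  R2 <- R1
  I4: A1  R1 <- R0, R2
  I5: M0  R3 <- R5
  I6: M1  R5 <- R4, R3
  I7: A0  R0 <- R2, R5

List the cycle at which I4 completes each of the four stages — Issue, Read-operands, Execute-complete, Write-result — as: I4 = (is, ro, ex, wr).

I4 = (9, 12, 14, 15)

1) issue 1, read 2, done 7, write 8
2) issue 2, read 3, done 8, write 9
3) issue 3, read 9, done 10, write 11  <RAW R1: wait I1 write@8>
4) issue 9, read 12, done 14, write 15  <WAW R1: wait I1 write@8 / RAW R2: wait I3 write@11>
5) issue 10, read 11, done 16, write 17
6) issue 11, read 18, done 23, write 24  <RAW R3: wait I5 write@17>
7) issue 12, read 25, done 26, write 27  <RAW R5: wait I6 write@24>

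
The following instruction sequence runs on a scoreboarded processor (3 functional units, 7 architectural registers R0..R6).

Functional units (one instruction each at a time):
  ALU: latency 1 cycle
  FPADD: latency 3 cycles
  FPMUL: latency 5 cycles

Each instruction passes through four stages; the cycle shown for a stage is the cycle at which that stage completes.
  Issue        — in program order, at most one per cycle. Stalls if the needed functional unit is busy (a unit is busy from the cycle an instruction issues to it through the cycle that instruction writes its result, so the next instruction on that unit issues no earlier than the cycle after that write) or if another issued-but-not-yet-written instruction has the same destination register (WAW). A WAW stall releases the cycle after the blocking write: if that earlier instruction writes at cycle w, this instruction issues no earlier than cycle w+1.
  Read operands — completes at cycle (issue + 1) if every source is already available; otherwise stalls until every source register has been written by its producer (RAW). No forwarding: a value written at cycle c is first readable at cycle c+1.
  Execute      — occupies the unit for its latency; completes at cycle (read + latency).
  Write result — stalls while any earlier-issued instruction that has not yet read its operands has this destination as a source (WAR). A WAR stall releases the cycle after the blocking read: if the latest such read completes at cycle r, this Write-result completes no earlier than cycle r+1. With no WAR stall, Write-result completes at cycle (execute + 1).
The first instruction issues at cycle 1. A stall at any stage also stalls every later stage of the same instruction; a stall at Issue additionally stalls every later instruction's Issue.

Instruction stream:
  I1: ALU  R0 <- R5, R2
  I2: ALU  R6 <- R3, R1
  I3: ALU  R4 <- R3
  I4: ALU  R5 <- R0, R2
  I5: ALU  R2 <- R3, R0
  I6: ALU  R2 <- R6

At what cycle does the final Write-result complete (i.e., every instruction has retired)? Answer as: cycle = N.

cycle = 24

c1: I1 issues→ALU
c2: I1 reads
c3: I1 exec-done
c4: I1 writes R0
c5: I2 issues→ALU
c6: I2 reads
c7: I2 exec-done
c8: I2 writes R6
c9: I3 issues→ALU
c10: I3 reads
c11: I3 exec-done
c12: I3 writes R4
c13: I4 issues→ALU
c14: I4 reads
c15: I4 exec-done
c16: I4 writes R5
c17: I5 issues→ALU
c18: I5 reads
c19: I5 exec-done
c20: I5 writes R2
c21: I6 issues→ALU
c22: I6 reads
c23: I6 exec-done
c24: I6 writes R2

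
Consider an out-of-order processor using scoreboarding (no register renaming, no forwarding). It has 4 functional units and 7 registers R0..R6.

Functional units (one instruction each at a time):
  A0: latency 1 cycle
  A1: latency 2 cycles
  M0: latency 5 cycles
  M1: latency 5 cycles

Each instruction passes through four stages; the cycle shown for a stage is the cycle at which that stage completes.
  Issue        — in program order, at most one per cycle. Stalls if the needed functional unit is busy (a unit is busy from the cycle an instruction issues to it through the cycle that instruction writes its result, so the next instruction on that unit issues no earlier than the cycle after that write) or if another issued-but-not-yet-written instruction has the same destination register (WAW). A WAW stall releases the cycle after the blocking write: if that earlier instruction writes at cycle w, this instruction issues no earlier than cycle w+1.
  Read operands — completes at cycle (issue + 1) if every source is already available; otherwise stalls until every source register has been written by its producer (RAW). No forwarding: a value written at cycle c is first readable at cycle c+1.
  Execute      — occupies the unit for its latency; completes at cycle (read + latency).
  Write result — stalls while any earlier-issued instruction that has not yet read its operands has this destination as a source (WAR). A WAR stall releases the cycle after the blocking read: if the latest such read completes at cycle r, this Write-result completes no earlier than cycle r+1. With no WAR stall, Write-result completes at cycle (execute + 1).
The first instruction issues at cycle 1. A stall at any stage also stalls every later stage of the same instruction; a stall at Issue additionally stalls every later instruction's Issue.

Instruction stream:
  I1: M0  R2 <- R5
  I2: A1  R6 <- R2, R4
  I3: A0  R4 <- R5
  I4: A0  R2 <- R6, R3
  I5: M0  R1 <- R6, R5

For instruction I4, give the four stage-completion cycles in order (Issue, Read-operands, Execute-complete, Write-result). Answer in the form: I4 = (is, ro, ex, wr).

  I1 | 1 | 2 | 7 | 8
  I2 | 2 | 9 | 11 | 12   RAW R2: wait I1 write@8
  I3 | 3 | 4 | 5 | 10   WAR R4: wait I2 read@9
  I4 | 11 | 13 | 14 | 15   struct: A0 busy until I3 writes@10 · RAW R6: wait I2 write@12
  I5 | 12 | 13 | 18 | 19

I4 = (11, 13, 14, 15)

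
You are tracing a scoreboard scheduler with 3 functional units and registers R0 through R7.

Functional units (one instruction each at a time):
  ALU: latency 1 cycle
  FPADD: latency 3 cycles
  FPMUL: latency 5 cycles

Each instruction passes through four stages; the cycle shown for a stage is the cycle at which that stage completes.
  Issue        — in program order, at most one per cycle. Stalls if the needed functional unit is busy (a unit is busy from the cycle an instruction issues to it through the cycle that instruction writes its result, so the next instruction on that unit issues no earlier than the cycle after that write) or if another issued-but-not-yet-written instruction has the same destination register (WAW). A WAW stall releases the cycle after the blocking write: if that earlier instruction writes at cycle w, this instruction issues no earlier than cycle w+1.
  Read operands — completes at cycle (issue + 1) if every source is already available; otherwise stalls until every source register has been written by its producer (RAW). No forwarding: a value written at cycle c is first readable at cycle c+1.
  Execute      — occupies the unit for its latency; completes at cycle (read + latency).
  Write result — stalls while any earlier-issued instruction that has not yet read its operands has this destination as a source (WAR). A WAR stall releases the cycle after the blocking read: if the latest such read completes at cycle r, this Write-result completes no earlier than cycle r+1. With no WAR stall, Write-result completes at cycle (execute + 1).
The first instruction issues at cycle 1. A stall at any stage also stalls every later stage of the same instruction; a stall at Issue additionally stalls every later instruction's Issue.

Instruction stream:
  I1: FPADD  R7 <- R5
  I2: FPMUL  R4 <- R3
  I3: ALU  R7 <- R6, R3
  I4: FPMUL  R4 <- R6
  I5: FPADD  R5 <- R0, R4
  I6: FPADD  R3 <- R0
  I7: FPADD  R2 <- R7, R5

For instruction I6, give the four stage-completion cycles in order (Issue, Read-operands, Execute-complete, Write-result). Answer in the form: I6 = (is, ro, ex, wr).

c1: I1 dispatched to FPADD
c2: I1 operands ready; I2 dispatched to FPMUL
c3: I2 operands ready
c5: I1 complete
c6: R7←I1
c7: I3 dispatched to ALU
c8: I2 complete; I3 operands ready
c9: R4←I2; I3 complete
c10: R7←I3; I4 dispatched to FPMUL
c11: I4 operands ready; I5 dispatched to FPADD
c16: I4 complete
c17: R4←I4
c18: I5 operands ready
c21: I5 complete
c22: R5←I5
c23: I6 dispatched to FPADD
c24: I6 operands ready
c27: I6 complete
c28: R3←I6
c29: I7 dispatched to FPADD
c30: I7 operands ready
c33: I7 complete
c34: R2←I7

I6 = (23, 24, 27, 28)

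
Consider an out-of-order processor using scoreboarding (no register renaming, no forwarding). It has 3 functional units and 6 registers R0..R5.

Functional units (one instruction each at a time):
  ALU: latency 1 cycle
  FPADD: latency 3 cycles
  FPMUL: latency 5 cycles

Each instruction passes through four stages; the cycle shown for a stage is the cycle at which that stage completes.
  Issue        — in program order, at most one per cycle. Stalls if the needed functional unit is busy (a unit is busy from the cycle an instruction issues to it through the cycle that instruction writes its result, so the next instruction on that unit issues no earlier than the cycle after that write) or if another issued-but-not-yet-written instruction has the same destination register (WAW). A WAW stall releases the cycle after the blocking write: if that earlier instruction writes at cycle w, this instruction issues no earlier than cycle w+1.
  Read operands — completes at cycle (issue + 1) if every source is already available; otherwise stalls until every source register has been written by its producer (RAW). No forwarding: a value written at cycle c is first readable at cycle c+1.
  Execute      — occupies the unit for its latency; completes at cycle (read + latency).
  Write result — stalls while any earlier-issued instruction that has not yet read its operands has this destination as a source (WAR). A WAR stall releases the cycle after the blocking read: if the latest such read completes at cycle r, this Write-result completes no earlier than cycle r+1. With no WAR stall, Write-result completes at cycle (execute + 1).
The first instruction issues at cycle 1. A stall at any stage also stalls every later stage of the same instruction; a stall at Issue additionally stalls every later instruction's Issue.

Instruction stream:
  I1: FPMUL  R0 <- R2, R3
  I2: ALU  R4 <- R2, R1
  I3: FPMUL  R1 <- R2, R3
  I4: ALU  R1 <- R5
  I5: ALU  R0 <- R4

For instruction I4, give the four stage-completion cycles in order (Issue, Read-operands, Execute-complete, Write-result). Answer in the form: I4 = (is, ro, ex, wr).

I4 = (17, 18, 19, 20)

I1 -> (1, 2, 7, 8)
I2 -> (2, 3, 4, 5)
I3 -> (9, 10, 15, 16)  // struct: FPMUL busy until I1 writes@8
I4 -> (17, 18, 19, 20)  // WAW R1: wait I3 write@16
I5 -> (21, 22, 23, 24)  // struct: ALU busy until I4 writes@20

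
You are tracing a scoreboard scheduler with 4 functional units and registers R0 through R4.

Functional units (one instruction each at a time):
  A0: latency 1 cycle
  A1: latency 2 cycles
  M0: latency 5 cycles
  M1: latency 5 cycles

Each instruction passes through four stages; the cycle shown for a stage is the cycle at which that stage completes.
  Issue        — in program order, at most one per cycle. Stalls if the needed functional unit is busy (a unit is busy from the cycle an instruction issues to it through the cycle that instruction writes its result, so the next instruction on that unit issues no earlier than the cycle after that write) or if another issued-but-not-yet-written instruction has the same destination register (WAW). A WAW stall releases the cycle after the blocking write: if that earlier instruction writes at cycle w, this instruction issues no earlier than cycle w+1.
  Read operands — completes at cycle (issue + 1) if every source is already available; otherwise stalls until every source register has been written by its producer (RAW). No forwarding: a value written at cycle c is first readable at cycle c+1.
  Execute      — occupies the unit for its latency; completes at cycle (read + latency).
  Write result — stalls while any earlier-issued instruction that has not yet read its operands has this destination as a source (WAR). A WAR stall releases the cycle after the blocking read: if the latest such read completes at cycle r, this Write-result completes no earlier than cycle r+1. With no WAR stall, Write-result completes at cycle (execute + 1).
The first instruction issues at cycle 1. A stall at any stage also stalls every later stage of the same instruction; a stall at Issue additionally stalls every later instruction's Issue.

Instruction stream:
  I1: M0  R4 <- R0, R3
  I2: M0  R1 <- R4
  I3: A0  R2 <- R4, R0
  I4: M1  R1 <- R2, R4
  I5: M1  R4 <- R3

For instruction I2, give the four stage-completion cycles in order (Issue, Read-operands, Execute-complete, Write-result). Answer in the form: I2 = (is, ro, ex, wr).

  I1 | 1 | 2 | 7 | 8
  I2 | 9 | 10 | 15 | 16   struct: M0 busy until I1 writes@8
  I3 | 10 | 11 | 12 | 13
  I4 | 17 | 18 | 23 | 24   WAW R1: wait I2 write@16
  I5 | 25 | 26 | 31 | 32   struct: M1 busy until I4 writes@24

I2 = (9, 10, 15, 16)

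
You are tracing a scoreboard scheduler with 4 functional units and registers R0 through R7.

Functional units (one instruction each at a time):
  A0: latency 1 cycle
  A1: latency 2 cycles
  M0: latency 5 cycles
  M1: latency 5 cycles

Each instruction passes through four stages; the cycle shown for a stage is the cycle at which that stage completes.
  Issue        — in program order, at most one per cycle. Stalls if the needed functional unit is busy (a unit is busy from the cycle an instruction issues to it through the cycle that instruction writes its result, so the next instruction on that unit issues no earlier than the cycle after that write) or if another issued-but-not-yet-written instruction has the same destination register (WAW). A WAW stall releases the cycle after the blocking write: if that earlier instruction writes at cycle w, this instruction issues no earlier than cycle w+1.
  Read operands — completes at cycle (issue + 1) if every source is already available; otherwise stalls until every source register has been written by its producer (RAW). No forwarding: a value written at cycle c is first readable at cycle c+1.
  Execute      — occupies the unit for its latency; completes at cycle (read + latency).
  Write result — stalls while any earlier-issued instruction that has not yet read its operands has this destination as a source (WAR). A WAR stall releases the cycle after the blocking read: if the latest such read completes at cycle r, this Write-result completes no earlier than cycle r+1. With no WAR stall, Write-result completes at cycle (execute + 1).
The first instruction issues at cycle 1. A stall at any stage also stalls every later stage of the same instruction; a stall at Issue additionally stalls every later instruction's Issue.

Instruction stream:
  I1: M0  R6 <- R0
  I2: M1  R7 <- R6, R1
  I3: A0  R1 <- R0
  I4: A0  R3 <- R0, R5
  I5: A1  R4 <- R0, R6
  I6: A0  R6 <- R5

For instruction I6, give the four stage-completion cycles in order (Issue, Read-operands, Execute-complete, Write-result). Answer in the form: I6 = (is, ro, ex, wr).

I6 = (15, 16, 17, 18)

[I1] 1/2/7/8
[I2] 2/9/14/15  (RAW R6: wait I1 write@8)
[I3] 3/4/5/10  (WAR R1: wait I2 read@9)
[I4] 11/12/13/14  (struct: A0 busy until I3 writes@10)
[I5] 12/13/15/16
[I6] 15/16/17/18  (struct: A0 busy until I4 writes@14)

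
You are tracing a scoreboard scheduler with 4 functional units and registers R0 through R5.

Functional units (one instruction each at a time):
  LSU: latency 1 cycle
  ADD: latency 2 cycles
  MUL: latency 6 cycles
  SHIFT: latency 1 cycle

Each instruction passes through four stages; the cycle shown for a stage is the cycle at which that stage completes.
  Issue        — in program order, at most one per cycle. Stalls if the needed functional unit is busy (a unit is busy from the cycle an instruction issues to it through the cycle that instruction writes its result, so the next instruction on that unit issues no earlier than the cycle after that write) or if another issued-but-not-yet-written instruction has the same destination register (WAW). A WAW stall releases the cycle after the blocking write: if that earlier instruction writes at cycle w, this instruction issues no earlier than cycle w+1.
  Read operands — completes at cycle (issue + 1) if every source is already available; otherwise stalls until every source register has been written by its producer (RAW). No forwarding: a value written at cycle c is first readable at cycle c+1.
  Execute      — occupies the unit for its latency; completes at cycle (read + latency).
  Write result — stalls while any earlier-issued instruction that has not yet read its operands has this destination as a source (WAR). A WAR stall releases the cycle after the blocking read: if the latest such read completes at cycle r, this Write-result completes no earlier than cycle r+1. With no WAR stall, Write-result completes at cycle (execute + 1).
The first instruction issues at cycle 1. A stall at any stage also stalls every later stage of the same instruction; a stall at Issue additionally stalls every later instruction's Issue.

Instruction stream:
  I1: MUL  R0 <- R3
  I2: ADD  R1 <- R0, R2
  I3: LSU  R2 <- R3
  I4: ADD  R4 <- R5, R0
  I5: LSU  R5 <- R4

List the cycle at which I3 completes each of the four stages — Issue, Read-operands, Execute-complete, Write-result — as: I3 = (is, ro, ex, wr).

I3 = (3, 4, 5, 11)

[I1] 1/2/8/9
[I2] 2/10/12/13  (RAW R0: wait I1 write@9)
[I3] 3/4/5/11  (WAR R2: wait I2 read@10)
[I4] 14/15/17/18  (struct: ADD busy until I2 writes@13)
[I5] 15/19/20/21  (RAW R4: wait I4 write@18)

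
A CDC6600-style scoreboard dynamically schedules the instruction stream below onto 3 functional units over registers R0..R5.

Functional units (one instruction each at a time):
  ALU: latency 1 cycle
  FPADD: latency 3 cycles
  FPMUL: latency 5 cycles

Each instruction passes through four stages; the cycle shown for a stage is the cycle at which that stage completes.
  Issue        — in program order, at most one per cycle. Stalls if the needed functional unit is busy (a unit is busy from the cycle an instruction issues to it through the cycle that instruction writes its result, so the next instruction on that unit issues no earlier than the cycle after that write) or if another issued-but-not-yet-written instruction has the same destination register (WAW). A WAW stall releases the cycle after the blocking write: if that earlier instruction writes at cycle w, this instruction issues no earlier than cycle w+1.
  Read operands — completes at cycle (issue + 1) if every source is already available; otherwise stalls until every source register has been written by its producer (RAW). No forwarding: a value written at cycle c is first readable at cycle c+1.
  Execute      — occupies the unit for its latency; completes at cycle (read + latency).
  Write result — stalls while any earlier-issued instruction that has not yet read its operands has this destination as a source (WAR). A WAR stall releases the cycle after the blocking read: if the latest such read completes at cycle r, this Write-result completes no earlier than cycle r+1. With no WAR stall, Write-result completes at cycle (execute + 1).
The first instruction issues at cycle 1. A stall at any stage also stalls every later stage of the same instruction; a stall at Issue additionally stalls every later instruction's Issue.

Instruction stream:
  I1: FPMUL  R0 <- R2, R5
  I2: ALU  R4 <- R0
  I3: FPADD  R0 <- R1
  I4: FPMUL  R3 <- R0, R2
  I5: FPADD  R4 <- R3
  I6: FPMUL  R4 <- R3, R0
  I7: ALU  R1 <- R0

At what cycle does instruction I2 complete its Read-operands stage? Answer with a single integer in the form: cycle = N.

cycle = 9

c1: I1→FPMUL
c2: I1 RO; I2→ALU
c7: I1 EX
c8: I1 WR R0
c9: I2 RO; I3→FPADD
c10: I2 EX; I3 RO; I4→FPMUL
c11: I2 WR R4
c13: I3 EX
c14: I3 WR R0
c15: I4 RO; I5→FPADD
c20: I4 EX
c21: I4 WR R3
c22: I5 RO
c25: I5 EX
c26: I5 WR R4
c27: I6→FPMUL
c28: I6 RO; I7→ALU
c29: I7 RO
c30: I7 EX
c31: I7 WR R1
c33: I6 EX
c34: I6 WR R4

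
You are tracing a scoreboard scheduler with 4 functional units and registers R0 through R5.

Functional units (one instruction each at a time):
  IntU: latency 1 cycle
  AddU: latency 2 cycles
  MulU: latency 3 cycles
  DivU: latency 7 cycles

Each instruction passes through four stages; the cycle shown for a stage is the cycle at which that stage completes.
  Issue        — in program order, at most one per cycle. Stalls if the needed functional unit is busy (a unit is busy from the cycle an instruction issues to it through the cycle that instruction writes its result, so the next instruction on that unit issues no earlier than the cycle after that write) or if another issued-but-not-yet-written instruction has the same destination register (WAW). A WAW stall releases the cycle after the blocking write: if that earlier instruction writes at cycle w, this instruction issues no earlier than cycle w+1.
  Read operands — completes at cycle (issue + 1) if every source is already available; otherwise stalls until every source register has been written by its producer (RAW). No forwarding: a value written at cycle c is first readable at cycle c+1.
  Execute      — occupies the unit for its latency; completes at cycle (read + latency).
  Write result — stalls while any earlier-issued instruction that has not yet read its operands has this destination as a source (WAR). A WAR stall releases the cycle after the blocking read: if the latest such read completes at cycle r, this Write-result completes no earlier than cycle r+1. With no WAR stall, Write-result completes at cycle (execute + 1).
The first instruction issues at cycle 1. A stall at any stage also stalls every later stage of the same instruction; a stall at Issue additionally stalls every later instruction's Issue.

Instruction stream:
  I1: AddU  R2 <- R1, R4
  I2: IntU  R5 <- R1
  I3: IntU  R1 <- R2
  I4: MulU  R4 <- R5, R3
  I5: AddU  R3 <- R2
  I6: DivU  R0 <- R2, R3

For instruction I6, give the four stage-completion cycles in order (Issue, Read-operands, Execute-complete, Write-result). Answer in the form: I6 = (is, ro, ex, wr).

I6 = (9, 13, 20, 21)

[1] I1→AddU
[2] I1 RO, I2→IntU
[3] I2 RO
[4] I1 EX, I2 EX
[5] I1 WR R2, I2 WR R5
[6] I3→IntU
[7] I3 RO, I4→MulU
[8] I3 EX, I4 RO, I5→AddU
[9] I3 WR R1, I5 RO, I6→DivU
[11] I4 EX, I5 EX
[12] I4 WR R4, I5 WR R3
[13] I6 RO
[20] I6 EX
[21] I6 WR R0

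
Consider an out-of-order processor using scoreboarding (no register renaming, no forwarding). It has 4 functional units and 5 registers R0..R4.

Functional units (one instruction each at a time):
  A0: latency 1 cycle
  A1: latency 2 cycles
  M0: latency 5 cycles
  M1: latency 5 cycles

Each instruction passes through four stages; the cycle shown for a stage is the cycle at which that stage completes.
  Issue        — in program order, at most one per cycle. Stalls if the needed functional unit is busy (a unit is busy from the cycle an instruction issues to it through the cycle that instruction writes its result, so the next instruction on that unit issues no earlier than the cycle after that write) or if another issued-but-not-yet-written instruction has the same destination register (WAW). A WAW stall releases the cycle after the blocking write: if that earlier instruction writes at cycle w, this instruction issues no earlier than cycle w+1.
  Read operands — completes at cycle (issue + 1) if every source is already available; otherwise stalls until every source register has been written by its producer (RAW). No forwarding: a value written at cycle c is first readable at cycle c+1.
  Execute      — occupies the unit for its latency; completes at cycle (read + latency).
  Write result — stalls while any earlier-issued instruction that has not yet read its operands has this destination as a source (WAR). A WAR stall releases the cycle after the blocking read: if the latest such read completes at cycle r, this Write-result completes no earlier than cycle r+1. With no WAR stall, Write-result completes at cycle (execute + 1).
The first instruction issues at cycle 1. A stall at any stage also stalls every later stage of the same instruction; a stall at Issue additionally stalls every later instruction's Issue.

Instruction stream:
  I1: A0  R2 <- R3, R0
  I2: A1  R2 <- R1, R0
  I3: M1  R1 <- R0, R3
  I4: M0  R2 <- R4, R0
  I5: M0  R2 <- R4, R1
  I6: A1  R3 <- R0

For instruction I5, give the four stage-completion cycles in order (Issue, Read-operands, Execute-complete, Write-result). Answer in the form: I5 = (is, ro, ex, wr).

I5 = (18, 19, 24, 25)

1) issue 1, read 2, done 3, write 4
2) issue 5, read 6, done 8, write 9  <WAW R2: wait I1 write@4>
3) issue 6, read 7, done 12, write 13
4) issue 10, read 11, done 16, write 17  <WAW R2: wait I2 write@9>
5) issue 18, read 19, done 24, write 25  <struct: M0 busy until I4 writes@17>
6) issue 19, read 20, done 22, write 23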